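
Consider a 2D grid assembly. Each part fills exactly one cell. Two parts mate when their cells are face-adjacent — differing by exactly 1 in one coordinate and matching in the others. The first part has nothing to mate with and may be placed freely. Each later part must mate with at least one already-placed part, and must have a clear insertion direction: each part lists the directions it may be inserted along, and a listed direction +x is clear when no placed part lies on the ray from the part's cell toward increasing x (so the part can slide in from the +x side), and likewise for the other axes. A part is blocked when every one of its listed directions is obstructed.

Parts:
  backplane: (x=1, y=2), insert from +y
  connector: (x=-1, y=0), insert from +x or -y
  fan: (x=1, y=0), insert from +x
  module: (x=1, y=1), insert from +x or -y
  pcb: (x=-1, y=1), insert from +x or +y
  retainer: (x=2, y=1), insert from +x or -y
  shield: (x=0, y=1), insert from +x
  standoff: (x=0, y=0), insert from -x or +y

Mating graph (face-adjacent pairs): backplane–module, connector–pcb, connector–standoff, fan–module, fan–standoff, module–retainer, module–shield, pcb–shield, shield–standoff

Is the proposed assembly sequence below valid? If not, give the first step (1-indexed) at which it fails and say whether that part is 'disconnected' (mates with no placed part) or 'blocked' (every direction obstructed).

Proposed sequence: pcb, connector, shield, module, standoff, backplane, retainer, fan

Invalid at step 5 (blocked)

1. pcb@(-1, 1) [+x clear] — {pcb}
2. connector@(-1, 0) [+x clear] — {connector, pcb}
3. shield@(0, 1) [+x clear] — {connector, pcb, shield}
4. module@(1, 1) [+x clear] — {connector, module, pcb, shield}
5. standoff@(0, 0) — -x/+y all obstructed ⇒ blocked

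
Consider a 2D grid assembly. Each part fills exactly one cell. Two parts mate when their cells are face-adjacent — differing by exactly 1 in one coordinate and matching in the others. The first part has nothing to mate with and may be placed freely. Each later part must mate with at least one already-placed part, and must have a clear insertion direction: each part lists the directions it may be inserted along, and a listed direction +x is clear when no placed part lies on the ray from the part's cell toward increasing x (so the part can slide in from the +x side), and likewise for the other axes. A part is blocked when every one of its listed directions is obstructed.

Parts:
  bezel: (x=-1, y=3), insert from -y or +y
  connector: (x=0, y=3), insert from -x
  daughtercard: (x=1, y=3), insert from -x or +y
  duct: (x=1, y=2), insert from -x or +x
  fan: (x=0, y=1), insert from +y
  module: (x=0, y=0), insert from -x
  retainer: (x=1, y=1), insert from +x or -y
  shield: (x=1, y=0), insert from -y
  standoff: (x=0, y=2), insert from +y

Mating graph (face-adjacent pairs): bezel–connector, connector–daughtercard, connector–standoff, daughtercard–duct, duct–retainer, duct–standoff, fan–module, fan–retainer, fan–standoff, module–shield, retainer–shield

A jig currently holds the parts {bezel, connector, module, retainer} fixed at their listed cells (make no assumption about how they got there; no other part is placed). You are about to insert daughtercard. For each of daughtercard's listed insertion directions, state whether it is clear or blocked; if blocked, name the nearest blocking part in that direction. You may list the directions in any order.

+y: clear; -x: blocked by connector

-x: nearest on ray is connector@(0, 3) ⇒ blocked
+y: ray from daughtercard(1, 3) has no placed part ⇒ clear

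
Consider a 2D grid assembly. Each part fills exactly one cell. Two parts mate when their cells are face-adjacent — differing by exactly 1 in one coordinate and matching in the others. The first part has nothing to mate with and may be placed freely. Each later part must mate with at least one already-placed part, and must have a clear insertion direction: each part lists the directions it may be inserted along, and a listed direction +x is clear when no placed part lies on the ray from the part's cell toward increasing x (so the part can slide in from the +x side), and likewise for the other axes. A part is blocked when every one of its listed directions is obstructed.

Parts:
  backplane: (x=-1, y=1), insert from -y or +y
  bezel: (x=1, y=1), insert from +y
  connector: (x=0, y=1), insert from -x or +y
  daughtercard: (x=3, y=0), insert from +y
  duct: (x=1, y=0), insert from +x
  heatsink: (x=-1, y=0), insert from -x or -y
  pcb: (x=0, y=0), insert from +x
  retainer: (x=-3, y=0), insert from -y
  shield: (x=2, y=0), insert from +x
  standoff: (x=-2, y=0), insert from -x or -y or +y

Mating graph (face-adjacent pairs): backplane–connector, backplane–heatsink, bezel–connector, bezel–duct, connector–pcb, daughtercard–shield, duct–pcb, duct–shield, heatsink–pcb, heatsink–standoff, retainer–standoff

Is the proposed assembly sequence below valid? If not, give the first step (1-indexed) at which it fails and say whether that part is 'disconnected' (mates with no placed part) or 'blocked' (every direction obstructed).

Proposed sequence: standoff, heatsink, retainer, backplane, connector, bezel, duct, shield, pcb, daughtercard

Invalid at step 9 (blocked)

1. standoff@(-2, 0) [-x clear] — {standoff}
2. heatsink@(-1, 0) [-y clear] — {heatsink, standoff}
3. retainer@(-3, 0) [-y clear] — {heatsink, retainer, standoff}
4. backplane@(-1, 1) [+y clear] — {backplane, heatsink, retainer, standoff}
5. connector@(0, 1) [+y clear] — {backplane, connector, heatsink, retainer, standoff}
6. bezel@(1, 1) [+y clear] — {backplane, bezel, connector, heatsink, retainer, standoff}
7. duct@(1, 0) [+x clear] — {backplane, bezel, connector, duct, heatsink, retainer, standoff}
8. shield@(2, 0) [+x clear] — {backplane, bezel, connector, duct, heatsink, retainer, shield, standoff}
9. pcb@(0, 0) — +x all obstructed ⇒ blocked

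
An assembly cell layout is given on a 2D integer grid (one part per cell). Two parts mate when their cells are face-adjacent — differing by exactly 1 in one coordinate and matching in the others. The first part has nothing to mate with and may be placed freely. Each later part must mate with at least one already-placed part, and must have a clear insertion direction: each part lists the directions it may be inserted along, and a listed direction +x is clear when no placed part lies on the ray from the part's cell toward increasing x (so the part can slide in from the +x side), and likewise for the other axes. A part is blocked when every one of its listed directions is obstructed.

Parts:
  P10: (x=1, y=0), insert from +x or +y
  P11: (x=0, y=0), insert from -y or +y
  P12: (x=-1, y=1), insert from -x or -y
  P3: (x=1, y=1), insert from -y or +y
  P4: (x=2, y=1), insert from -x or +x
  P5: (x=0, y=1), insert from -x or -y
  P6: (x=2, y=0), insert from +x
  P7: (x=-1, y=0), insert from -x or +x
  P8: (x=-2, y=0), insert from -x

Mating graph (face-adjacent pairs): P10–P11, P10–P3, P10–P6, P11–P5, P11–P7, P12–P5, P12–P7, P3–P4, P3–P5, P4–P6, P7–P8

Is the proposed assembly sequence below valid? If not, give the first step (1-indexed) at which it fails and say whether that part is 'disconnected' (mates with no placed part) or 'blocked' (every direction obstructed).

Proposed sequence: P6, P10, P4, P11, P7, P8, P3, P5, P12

Valid

1. P6@(2, 0) [+x clear] — {P6}
2. P10@(1, 0) [+y clear] — {P10, P6}
3. P4@(2, 1) [-x clear] — {P10, P4, P6}
4. P11@(0, 0) [-y clear] — {P10, P11, P4, P6}
5. P7@(-1, 0) [-x clear] — {P10, P11, P4, P6, P7}
6. P8@(-2, 0) [-x clear] — {P10, P11, P4, P6, P7, P8}
7. P3@(1, 1) [+y clear] — {P10, P11, P3, P4, P6, P7, P8}
8. P5@(0, 1) [-x clear] — {P10, P11, P3, P4, P5, P6, P7, P8}
9. P12@(-1, 1) [-x clear] — {P10, P11, P12, P3, P4, P5, P6, P7, P8}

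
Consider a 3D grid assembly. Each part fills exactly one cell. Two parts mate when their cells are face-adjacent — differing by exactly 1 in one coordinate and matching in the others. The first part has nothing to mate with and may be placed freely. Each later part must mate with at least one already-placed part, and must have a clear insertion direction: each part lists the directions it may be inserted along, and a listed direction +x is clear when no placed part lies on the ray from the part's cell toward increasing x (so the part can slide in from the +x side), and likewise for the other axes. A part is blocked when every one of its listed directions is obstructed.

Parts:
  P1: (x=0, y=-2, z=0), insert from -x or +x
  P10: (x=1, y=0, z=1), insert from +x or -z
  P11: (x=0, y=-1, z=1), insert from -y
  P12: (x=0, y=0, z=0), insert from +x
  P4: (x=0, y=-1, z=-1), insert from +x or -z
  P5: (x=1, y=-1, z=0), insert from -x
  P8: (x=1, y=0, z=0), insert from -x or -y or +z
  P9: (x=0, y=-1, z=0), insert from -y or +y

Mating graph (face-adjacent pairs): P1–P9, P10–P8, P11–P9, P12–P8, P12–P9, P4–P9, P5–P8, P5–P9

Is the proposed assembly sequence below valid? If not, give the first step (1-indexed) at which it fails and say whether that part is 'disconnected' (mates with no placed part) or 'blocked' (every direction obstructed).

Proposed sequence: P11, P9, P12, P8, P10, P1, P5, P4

Invalid at step 7 (blocked)

1. P11@(0, -1, 1) [-y clear] — {P11}
2. P9@(0, -1, 0) [-y clear] — {P11, P9}
3. P12@(0, 0, 0) [+x clear] — {P11, P12, P9}
4. P8@(1, 0, 0) [-y clear] — {P11, P12, P8, P9}
5. P10@(1, 0, 1) [+x clear] — {P10, P11, P12, P8, P9}
6. P1@(0, -2, 0) [-x clear] — {P1, P10, P11, P12, P8, P9}
7. P5@(1, -1, 0) — -x all obstructed ⇒ blocked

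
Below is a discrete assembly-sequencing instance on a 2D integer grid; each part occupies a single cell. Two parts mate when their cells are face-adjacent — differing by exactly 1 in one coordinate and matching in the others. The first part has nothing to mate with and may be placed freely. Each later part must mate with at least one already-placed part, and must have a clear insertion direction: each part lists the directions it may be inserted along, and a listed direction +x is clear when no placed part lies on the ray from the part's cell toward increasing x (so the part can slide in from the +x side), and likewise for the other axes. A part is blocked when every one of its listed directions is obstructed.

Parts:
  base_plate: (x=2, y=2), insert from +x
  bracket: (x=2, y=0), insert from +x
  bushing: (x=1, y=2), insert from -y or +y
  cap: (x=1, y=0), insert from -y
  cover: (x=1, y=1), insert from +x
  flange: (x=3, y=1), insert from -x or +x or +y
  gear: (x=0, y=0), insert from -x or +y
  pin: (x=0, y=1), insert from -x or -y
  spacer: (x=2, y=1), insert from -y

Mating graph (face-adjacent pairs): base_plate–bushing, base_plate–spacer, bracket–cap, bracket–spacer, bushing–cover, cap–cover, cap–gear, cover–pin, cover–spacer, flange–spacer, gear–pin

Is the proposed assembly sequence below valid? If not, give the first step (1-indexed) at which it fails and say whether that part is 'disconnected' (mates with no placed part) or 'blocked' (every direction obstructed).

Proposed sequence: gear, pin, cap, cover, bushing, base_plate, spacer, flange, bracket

1. gear@(0, 0) [-x clear] — {gear}
2. pin@(0, 1) [-x clear] — {gear, pin}
3. cap@(1, 0) [-y clear] — {cap, gear, pin}
4. cover@(1, 1) [+x clear] — {cap, cover, gear, pin}
5. bushing@(1, 2) [+y clear] — {bushing, cap, cover, gear, pin}
6. base_plate@(2, 2) [+x clear] — {base_plate, bushing, cap, cover, gear, pin}
7. spacer@(2, 1) [-y clear] — {base_plate, bushing, cap, cover, gear, pin, spacer}
8. flange@(3, 1) [+x clear] — {base_plate, bushing, cap, cover, flange, gear, pin, spacer}
9. bracket@(2, 0) [+x clear] — {base_plate, bracket, bushing, cap, cover, flange, gear, pin, spacer}

Valid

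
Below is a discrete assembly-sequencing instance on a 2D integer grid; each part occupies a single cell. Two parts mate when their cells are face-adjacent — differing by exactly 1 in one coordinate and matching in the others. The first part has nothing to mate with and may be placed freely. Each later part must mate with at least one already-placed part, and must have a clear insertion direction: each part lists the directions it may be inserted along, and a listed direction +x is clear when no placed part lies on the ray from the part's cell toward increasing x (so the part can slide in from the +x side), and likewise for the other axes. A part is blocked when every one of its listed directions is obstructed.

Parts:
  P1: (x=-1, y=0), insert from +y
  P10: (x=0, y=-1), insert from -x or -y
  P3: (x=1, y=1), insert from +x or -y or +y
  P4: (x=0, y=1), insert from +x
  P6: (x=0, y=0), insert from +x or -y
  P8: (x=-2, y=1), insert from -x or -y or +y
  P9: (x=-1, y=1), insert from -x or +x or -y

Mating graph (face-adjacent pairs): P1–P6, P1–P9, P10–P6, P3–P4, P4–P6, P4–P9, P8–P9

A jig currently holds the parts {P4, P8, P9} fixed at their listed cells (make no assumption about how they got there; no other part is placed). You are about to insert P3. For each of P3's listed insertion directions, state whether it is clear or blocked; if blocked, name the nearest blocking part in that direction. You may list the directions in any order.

+x: clear; +y: clear; -y: clear

+x: ray from P3(1, 1) has no placed part ⇒ clear
-y: ray from P3(1, 1) has no placed part ⇒ clear
+y: ray from P3(1, 1) has no placed part ⇒ clear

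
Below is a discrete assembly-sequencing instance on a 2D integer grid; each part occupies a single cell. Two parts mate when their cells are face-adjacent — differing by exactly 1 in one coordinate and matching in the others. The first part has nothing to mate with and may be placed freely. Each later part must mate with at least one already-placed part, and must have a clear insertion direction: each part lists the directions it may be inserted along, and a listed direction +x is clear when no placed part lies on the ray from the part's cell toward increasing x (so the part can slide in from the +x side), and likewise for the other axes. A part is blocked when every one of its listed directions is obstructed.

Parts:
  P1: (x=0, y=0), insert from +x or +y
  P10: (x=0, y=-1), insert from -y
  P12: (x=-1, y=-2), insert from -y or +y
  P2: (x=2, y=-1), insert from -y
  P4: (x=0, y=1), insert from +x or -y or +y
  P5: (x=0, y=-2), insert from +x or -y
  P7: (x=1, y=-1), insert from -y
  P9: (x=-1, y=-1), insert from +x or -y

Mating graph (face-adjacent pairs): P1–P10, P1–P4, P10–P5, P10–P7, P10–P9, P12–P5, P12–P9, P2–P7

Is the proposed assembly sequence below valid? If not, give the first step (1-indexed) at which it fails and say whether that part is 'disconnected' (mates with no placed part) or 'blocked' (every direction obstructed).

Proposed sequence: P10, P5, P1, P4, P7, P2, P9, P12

Valid

1. P10@(0, -1) [-y clear] — {P10}
2. P5@(0, -2) [+x clear] — {P10, P5}
3. P1@(0, 0) [+x clear] — {P1, P10, P5}
4. P4@(0, 1) [+x clear] — {P1, P10, P4, P5}
5. P7@(1, -1) [-y clear] — {P1, P10, P4, P5, P7}
6. P2@(2, -1) [-y clear] — {P1, P10, P2, P4, P5, P7}
7. P9@(-1, -1) [-y clear] — {P1, P10, P2, P4, P5, P7, P9}
8. P12@(-1, -2) [-y clear] — {P1, P10, P12, P2, P4, P5, P7, P9}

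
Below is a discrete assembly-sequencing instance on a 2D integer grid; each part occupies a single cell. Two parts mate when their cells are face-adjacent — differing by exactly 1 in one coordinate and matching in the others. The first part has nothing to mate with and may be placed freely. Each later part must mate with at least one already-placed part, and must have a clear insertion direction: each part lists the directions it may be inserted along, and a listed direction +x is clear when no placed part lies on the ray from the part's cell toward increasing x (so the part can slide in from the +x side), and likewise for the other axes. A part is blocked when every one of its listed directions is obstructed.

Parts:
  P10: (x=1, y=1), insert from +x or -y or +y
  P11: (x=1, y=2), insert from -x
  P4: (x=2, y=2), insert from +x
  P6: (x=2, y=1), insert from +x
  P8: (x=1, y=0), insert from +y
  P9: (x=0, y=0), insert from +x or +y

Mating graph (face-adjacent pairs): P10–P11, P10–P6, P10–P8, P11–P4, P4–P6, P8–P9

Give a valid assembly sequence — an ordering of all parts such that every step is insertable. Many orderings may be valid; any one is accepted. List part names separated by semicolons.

1. P9@(0, 0) [+x clear] — {P9}
2. P8@(1, 0) [+y clear] — {P8, P9}
3. P10@(1, 1) [+x clear] — {P10, P8, P9}
4. P11@(1, 2) [-x clear] — {P10, P11, P8, P9}
5. P4@(2, 2) [+x clear] — {P10, P11, P4, P8, P9}
6. P6@(2, 1) [+x clear] — {P10, P11, P4, P6, P8, P9}

P9; P8; P10; P11; P4; P6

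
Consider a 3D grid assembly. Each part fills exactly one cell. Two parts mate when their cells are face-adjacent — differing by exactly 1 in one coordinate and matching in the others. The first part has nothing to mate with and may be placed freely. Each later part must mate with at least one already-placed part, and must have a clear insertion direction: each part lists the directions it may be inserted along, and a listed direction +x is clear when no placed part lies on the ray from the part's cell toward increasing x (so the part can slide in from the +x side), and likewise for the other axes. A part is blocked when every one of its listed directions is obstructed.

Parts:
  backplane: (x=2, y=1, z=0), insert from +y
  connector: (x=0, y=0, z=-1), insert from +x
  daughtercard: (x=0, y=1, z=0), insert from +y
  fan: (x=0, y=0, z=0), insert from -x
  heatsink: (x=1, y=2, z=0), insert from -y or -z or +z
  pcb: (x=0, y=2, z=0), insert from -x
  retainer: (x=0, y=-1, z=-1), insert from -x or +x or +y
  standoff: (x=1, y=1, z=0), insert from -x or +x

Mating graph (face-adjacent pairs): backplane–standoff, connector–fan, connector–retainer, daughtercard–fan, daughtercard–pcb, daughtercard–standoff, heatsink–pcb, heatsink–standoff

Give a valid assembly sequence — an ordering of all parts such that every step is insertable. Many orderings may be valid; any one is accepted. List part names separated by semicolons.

backplane; standoff; daughtercard; pcb; heatsink; fan; connector; retainer

1. backplane@(2, 1, 0) [+y clear] — {backplane}
2. standoff@(1, 1, 0) [-x clear] — {backplane, standoff}
3. daughtercard@(0, 1, 0) [+y clear] — {backplane, daughtercard, standoff}
4. pcb@(0, 2, 0) [-x clear] — {backplane, daughtercard, pcb, standoff}
5. heatsink@(1, 2, 0) [-z clear] — {backplane, daughtercard, heatsink, pcb, standoff}
6. fan@(0, 0, 0) [-x clear] — {backplane, daughtercard, fan, heatsink, pcb, standoff}
7. connector@(0, 0, -1) [+x clear] — {backplane, connector, daughtercard, fan, heatsink, pcb, standoff}
8. retainer@(0, -1, -1) [-x clear] — {backplane, connector, daughtercard, fan, heatsink, pcb, retainer, standoff}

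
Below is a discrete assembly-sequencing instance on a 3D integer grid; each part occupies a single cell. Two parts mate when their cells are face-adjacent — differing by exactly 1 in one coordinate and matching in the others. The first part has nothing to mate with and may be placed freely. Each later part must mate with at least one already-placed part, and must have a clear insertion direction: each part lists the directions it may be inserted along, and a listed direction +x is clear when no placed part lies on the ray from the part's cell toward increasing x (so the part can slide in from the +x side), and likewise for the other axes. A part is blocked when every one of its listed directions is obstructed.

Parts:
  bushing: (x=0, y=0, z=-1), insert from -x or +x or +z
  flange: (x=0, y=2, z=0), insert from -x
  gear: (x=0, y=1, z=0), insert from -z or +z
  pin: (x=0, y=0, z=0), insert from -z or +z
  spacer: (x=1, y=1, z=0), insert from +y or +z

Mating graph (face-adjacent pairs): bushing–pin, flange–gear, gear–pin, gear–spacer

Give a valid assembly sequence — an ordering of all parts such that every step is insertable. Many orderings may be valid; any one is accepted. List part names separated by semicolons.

gear; flange; pin; bushing; spacer

1. gear@(0, 1, 0) [-z clear] — {gear}
2. flange@(0, 2, 0) [-x clear] — {flange, gear}
3. pin@(0, 0, 0) [-z clear] — {flange, gear, pin}
4. bushing@(0, 0, -1) [-x clear] — {bushing, flange, gear, pin}
5. spacer@(1, 1, 0) [+y clear] — {bushing, flange, gear, pin, spacer}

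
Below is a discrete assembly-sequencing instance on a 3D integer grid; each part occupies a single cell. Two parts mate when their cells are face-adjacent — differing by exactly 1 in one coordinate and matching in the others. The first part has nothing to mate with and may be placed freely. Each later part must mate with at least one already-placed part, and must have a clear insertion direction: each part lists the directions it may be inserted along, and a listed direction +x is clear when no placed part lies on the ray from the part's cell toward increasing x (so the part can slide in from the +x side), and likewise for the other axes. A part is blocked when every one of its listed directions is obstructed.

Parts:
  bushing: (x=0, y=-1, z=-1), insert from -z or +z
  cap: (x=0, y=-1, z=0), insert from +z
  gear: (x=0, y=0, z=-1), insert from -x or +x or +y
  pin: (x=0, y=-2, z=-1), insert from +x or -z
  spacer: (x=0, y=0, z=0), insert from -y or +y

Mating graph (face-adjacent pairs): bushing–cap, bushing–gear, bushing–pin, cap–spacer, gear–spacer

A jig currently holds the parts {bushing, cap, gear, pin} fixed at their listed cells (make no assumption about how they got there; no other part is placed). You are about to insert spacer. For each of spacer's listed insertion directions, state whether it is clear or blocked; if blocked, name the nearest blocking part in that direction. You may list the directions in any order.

-y: nearest on ray is cap@(0, -1, 0) ⇒ blocked
+y: ray from spacer(0, 0, 0) has no placed part ⇒ clear

+y: clear; -y: blocked by cap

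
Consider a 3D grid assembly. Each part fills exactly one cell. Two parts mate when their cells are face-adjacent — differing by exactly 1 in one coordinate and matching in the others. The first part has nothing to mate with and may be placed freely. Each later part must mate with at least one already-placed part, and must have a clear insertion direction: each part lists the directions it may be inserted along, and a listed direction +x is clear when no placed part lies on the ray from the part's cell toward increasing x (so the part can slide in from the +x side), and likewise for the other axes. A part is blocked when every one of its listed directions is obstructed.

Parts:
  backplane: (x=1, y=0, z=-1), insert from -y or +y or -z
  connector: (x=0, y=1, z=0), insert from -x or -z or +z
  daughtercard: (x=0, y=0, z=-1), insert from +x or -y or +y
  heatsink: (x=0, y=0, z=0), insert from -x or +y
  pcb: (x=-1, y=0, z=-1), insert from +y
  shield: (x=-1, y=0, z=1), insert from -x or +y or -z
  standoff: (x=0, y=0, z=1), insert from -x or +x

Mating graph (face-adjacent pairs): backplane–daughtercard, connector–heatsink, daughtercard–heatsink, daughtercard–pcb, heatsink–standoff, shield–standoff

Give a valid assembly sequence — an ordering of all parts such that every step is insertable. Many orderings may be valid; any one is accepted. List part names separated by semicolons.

1. pcb@(-1, 0, -1) [+y clear] — {pcb}
2. daughtercard@(0, 0, -1) [+x clear] — {daughtercard, pcb}
3. backplane@(1, 0, -1) [-y clear] — {backplane, daughtercard, pcb}
4. heatsink@(0, 0, 0) [-x clear] — {backplane, daughtercard, heatsink, pcb}
5. standoff@(0, 0, 1) [-x clear] — {backplane, daughtercard, heatsink, pcb, standoff}
6. shield@(-1, 0, 1) [-x clear] — {backplane, daughtercard, heatsink, pcb, shield, standoff}
7. connector@(0, 1, 0) [-x clear] — {backplane, connector, daughtercard, heatsink, pcb, shield, standoff}

pcb; daughtercard; backplane; heatsink; standoff; shield; connector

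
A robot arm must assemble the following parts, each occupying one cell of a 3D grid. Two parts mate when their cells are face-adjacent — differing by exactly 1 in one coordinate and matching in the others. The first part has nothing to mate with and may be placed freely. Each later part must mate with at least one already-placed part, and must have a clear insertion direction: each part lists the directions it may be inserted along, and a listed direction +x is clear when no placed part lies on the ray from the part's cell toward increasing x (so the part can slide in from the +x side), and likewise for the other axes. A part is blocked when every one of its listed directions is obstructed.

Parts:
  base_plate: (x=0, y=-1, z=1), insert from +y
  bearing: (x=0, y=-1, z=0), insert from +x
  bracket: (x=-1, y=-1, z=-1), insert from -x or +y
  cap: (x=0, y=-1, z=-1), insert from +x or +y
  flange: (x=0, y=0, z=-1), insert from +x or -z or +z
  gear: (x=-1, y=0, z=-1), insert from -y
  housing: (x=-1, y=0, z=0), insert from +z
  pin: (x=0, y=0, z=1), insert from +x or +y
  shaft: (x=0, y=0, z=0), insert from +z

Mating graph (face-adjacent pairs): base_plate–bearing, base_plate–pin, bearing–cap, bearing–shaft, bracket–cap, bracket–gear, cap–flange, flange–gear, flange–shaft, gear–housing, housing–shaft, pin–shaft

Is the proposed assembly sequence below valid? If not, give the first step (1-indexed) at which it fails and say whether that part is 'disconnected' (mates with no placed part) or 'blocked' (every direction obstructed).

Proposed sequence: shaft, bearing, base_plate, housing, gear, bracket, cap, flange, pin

Valid

1. shaft@(0, 0, 0) [+z clear] — {shaft}
2. bearing@(0, -1, 0) [+x clear] — {bearing, shaft}
3. base_plate@(0, -1, 1) [+y clear] — {base_plate, bearing, shaft}
4. housing@(-1, 0, 0) [+z clear] — {base_plate, bearing, housing, shaft}
5. gear@(-1, 0, -1) [-y clear] — {base_plate, bearing, gear, housing, shaft}
6. bracket@(-1, -1, -1) [-x clear] — {base_plate, bearing, bracket, gear, housing, shaft}
7. cap@(0, -1, -1) [+x clear] — {base_plate, bearing, bracket, cap, gear, housing, shaft}
8. flange@(0, 0, -1) [+x clear] — {base_plate, bearing, bracket, cap, flange, gear, housing, shaft}
9. pin@(0, 0, 1) [+x clear] — {base_plate, bearing, bracket, cap, flange, gear, housing, pin, shaft}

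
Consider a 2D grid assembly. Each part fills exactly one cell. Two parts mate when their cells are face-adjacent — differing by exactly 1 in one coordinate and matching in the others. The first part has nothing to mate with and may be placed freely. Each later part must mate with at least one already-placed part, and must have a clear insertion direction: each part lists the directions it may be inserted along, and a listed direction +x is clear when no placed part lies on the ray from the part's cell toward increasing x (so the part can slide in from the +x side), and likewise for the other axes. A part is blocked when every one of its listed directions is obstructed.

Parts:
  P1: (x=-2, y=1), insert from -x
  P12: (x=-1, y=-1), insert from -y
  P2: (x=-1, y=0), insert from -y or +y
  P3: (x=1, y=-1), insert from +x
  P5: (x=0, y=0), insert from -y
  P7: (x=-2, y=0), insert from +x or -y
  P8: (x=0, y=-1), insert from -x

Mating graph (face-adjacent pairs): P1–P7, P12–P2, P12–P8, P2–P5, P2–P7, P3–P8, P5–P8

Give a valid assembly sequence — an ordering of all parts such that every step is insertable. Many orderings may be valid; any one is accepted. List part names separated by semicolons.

1. P1@(-2, 1) [-x clear] — {P1}
2. P7@(-2, 0) [+x clear] — {P1, P7}
3. P2@(-1, 0) [-y clear] — {P1, P2, P7}
4. P5@(0, 0) [-y clear] — {P1, P2, P5, P7}
5. P8@(0, -1) [-x clear] — {P1, P2, P5, P7, P8}
6. P3@(1, -1) [+x clear] — {P1, P2, P3, P5, P7, P8}
7. P12@(-1, -1) [-y clear] — {P1, P12, P2, P3, P5, P7, P8}

P1; P7; P2; P5; P8; P3; P12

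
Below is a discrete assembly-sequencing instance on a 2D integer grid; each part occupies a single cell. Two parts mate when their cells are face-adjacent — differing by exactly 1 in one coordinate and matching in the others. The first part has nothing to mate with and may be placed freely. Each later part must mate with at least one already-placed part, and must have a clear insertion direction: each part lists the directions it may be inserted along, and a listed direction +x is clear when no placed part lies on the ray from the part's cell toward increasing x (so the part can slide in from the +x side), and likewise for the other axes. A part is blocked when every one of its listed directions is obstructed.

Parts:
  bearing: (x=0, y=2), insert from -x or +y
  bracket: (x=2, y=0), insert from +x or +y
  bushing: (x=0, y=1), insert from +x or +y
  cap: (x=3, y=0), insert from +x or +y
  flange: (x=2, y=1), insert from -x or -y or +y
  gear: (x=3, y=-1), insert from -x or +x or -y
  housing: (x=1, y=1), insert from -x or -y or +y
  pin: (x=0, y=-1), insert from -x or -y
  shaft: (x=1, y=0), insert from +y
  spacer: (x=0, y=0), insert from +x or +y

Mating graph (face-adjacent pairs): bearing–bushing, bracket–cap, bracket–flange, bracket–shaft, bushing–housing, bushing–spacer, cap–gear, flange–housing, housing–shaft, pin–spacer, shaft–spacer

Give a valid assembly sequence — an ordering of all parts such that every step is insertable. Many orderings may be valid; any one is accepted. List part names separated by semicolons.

1. spacer@(0, 0) [+x clear] — {spacer}
2. pin@(0, -1) [-x clear] — {pin, spacer}
3. shaft@(1, 0) [+y clear] — {pin, shaft, spacer}
4. housing@(1, 1) [-x clear] — {housing, pin, shaft, spacer}
5. flange@(2, 1) [-y clear] — {flange, housing, pin, shaft, spacer}
6. bracket@(2, 0) [+x clear] — {bracket, flange, housing, pin, shaft, spacer}
7. cap@(3, 0) [+x clear] — {bracket, cap, flange, housing, pin, shaft, spacer}
8. gear@(3, -1) [+x clear] — {bracket, cap, flange, gear, housing, pin, shaft, spacer}
9. bushing@(0, 1) [+y clear] — {bracket, bushing, cap, flange, gear, housing, pin, shaft, spacer}
10. bearing@(0, 2) [-x clear] — {bearing, bracket, bushing, cap, flange, gear, housing, pin, shaft, spacer}

spacer; pin; shaft; housing; flange; bracket; cap; gear; bushing; bearing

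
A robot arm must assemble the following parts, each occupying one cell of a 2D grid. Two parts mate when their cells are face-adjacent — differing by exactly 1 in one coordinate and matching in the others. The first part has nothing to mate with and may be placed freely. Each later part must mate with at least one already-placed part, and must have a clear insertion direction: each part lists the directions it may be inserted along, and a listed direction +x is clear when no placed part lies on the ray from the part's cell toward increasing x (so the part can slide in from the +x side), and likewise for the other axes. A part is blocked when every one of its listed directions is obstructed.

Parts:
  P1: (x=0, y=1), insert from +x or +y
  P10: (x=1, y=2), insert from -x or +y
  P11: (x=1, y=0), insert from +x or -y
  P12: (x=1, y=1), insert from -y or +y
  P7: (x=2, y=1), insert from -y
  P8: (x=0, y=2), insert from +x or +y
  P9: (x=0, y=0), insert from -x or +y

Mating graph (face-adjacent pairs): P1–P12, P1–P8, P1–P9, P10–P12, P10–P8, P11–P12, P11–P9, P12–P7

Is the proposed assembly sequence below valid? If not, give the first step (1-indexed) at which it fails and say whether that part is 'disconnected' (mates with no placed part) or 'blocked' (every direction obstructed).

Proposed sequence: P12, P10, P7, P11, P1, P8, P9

Valid

1. P12@(1, 1) [-y clear] — {P12}
2. P10@(1, 2) [-x clear] — {P10, P12}
3. P7@(2, 1) [-y clear] — {P10, P12, P7}
4. P11@(1, 0) [+x clear] — {P10, P11, P12, P7}
5. P1@(0, 1) [+y clear] — {P1, P10, P11, P12, P7}
6. P8@(0, 2) [+y clear] — {P1, P10, P11, P12, P7, P8}
7. P9@(0, 0) [-x clear] — {P1, P10, P11, P12, P7, P8, P9}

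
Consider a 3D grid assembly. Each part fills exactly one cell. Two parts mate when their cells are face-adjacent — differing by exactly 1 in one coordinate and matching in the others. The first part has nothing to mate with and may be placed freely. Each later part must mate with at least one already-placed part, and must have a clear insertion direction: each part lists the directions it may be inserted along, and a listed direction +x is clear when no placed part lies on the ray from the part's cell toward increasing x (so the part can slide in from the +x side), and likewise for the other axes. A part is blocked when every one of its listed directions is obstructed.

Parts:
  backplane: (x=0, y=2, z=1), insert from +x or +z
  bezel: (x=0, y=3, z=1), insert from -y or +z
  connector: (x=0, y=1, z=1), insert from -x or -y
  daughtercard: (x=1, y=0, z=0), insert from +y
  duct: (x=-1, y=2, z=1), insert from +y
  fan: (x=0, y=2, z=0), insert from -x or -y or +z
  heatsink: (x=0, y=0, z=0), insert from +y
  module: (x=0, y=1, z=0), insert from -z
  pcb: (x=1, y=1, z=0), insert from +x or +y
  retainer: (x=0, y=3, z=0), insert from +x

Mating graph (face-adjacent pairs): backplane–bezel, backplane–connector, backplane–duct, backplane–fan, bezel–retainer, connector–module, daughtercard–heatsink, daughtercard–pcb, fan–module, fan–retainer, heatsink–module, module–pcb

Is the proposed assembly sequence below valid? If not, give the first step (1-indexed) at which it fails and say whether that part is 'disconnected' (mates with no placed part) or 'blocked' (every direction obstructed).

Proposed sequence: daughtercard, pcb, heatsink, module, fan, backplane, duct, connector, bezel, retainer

1. daughtercard@(1, 0, 0) [+y clear] — {daughtercard}
2. pcb@(1, 1, 0) [+x clear] — {daughtercard, pcb}
3. heatsink@(0, 0, 0) [+y clear] — {daughtercard, heatsink, pcb}
4. module@(0, 1, 0) [-z clear] — {daughtercard, heatsink, module, pcb}
5. fan@(0, 2, 0) [-x clear] — {daughtercard, fan, heatsink, module, pcb}
6. backplane@(0, 2, 1) [+x clear] — {backplane, daughtercard, fan, heatsink, module, pcb}
7. duct@(-1, 2, 1) [+y clear] — {backplane, daughtercard, duct, fan, heatsink, module, pcb}
8. connector@(0, 1, 1) [-x clear] — {backplane, connector, daughtercard, duct, fan, heatsink, module, pcb}
9. bezel@(0, 3, 1) [+z clear] — {backplane, bezel, connector, daughtercard, duct, fan, heatsink, module, pcb}
10. retainer@(0, 3, 0) [+x clear] — {backplane, bezel, connector, daughtercard, duct, fan, heatsink, module, pcb, retainer}

Valid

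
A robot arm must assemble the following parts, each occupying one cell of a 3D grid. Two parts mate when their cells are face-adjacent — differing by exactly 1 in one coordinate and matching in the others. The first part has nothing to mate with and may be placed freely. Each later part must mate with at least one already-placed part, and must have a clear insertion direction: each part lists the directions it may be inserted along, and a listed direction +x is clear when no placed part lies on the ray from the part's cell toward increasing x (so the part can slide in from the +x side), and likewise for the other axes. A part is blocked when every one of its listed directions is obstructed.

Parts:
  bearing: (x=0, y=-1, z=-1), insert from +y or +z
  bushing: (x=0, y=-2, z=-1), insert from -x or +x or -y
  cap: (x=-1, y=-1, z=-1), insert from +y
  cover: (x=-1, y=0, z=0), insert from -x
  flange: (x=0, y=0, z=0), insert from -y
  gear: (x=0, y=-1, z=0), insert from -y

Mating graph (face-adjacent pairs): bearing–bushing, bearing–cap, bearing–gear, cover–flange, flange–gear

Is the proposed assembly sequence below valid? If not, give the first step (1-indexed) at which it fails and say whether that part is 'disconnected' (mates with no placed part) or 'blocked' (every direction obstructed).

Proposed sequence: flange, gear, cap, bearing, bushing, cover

1. flange@(0, 0, 0) [-y clear] — {flange}
2. gear@(0, -1, 0) [-y clear] — {flange, gear}
3. cap@(-1, -1, -1) — no placed neighbour ⇒ disconnected

Invalid at step 3 (disconnected)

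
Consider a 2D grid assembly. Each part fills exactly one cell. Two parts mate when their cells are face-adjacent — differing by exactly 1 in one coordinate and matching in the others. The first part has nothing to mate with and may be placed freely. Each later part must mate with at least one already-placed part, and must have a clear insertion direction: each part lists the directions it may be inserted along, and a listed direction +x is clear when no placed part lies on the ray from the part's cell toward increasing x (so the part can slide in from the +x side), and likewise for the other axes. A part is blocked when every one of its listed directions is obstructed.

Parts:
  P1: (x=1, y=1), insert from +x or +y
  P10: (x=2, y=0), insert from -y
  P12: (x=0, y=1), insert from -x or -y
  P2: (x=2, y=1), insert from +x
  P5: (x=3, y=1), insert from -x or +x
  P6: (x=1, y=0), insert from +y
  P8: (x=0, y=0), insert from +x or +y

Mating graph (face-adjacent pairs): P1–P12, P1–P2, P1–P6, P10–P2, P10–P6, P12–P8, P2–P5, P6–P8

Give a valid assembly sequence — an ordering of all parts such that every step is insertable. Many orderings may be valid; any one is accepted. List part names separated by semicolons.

P6; P1; P2; P5; P10; P8; P12

1. P6@(1, 0) [+y clear] — {P6}
2. P1@(1, 1) [+x clear] — {P1, P6}
3. P2@(2, 1) [+x clear] — {P1, P2, P6}
4. P5@(3, 1) [+x clear] — {P1, P2, P5, P6}
5. P10@(2, 0) [-y clear] — {P1, P10, P2, P5, P6}
6. P8@(0, 0) [+y clear] — {P1, P10, P2, P5, P6, P8}
7. P12@(0, 1) [-x clear] — {P1, P10, P12, P2, P5, P6, P8}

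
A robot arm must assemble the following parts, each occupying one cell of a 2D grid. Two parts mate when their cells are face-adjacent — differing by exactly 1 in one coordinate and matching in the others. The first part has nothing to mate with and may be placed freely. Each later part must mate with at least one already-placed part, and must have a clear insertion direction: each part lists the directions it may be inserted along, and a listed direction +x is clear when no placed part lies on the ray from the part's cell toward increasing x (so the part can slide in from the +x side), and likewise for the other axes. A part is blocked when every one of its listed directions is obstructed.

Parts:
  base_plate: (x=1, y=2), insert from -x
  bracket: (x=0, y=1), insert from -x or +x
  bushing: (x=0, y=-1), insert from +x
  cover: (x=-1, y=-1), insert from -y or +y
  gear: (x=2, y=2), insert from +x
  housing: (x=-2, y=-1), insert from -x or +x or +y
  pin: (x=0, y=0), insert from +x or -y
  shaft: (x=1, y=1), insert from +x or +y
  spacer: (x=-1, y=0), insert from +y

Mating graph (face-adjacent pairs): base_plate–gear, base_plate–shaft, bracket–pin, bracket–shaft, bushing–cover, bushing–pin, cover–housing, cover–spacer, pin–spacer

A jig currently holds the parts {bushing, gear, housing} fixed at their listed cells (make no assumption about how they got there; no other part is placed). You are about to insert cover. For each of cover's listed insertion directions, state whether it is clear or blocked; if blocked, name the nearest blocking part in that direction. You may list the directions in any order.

+y: clear; -y: clear

-y: ray from cover(-1, -1) has no placed part ⇒ clear
+y: ray from cover(-1, -1) has no placed part ⇒ clear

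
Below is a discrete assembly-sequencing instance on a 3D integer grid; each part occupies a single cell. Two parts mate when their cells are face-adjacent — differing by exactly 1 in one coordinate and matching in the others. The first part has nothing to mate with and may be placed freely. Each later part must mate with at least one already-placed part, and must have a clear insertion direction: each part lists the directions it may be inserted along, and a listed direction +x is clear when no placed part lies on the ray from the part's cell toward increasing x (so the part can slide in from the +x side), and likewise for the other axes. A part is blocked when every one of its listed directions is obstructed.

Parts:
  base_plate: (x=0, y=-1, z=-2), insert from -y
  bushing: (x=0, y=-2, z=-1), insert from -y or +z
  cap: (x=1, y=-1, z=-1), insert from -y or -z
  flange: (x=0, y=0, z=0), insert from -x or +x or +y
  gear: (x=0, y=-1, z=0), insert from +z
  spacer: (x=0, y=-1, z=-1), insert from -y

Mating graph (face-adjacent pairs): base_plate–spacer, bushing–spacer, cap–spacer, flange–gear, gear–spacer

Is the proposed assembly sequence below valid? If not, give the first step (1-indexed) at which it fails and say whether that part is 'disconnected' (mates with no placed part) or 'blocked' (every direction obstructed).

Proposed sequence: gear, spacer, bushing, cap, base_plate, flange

1. gear@(0, -1, 0) [+z clear] — {gear}
2. spacer@(0, -1, -1) [-y clear] — {gear, spacer}
3. bushing@(0, -2, -1) [-y clear] — {bushing, gear, spacer}
4. cap@(1, -1, -1) [-y clear] — {bushing, cap, gear, spacer}
5. base_plate@(0, -1, -2) [-y clear] — {base_plate, bushing, cap, gear, spacer}
6. flange@(0, 0, 0) [-x clear] — {base_plate, bushing, cap, flange, gear, spacer}

Valid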